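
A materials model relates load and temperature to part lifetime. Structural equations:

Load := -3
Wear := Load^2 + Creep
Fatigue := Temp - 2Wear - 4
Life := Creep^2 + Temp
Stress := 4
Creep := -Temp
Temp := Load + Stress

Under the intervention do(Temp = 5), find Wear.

do(Temp=5) replaces the equation Temp := Load + Stress with the constant Temp = 5.
Creep = -Temp  [with Temp=5]  = -5
Wear = Load^2 + Creep  [with Load=-3, Creep=-5]  = 4

4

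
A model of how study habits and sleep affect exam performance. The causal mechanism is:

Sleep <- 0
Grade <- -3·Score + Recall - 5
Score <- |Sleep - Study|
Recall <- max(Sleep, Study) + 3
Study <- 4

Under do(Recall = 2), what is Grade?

Intervening sets Recall = 2 and removes its equation (Recall <- max(Sleep, Study) + 3).
Score = |Sleep - Study|  [with Sleep=0, Study=4]  = 4
Grade = -3·Score + Recall - 5  [with Score=4, Recall=2]  = -15

-15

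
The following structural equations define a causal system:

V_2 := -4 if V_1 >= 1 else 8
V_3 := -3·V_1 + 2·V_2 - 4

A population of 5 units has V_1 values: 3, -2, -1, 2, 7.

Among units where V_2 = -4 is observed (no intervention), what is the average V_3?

Observing V_2=-4 restricts to units where V_2's equation naturally yields -4: V_1 ∈ {3, 2, 7}. In that subpopulation V_3 = -21, -18, -33, mean -24.

-24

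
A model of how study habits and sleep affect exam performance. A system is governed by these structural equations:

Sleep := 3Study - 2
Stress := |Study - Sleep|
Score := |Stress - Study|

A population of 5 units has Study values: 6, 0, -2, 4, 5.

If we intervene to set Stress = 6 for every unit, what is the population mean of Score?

The intervention sets Stress=6 in all 5 units regardless of Study. Recomputing Score per unit gives 0, 6, 8, 2, 1; average 3.4.

3.4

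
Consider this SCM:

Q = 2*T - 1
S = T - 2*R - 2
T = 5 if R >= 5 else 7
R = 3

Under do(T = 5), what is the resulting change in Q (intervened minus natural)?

-4

The intervention breaks the incoming arrows to T: T = 5 if R >= 5 else 7 no longer applies, and T = 5.
Q = 2*T - 1  [with T=5]  = 9
Without intervention: T = 5 if R >= 5 else 7  [with R=3]  = 7; Q = 2*T - 1  [with T=7]  = 13.
Change = 9 − 13 = -4.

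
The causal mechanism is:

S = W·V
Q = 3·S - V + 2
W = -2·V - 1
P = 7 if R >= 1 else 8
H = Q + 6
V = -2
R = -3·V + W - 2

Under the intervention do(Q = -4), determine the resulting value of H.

2

Under do(Q=-4), the mechanism Q = 3·S - V + 2 is discarded; Q is fixed at -4.
H = Q + 6  [with Q=-4]  = 2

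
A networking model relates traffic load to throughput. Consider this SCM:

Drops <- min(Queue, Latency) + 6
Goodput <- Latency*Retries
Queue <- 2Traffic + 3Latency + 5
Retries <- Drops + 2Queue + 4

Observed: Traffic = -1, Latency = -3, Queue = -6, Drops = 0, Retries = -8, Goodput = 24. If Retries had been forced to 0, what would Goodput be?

The intervention breaks the incoming arrows to Retries: Retries <- Drops + 2Queue + 4 no longer applies, and Retries = 0.
Goodput = Latency*Retries  [with Latency=-3, Retries=0]  = 0

0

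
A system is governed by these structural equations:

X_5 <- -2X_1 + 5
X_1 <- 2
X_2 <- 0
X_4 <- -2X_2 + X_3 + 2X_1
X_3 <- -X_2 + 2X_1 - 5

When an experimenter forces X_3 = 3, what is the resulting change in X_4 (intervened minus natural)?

4

The intervention breaks the incoming arrows to X_3: X_3 <- -X_2 + 2X_1 - 5 no longer applies, and X_3 = 3.
X_4 = -2X_2 + X_3 + 2X_1  [with X_2=0, X_3=3, X_1=2]  = 7
Without intervention: X_3 = -X_2 + 2X_1 - 5  [with X_2=0, X_1=2]  = -1; X_4 = -2X_2 + X_3 + 2X_1  [with X_2=0, X_3=-1, X_1=2]  = 3.
Change = 7 − 3 = 4.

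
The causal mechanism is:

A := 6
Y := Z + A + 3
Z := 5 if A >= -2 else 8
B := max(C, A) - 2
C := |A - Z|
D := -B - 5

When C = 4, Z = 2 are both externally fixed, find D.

The joint intervention fixes C = 4, Z = 2, removing each variable's own equation.
B = max(C, A) - 2  [with C=4, A=6]  = 4
D = -B - 5  [with B=4]  = -9

-9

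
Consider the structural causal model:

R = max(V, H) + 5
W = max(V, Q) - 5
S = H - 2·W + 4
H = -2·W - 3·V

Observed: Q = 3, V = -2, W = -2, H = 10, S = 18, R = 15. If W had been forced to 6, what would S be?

do(W=6) replaces the equation W = max(V, Q) - 5 with the constant W = 6.
H = -2·W - 3·V  [with W=6, V=-2]  = -6
S = H - 2·W + 4  [with H=-6, W=6]  = -14

-14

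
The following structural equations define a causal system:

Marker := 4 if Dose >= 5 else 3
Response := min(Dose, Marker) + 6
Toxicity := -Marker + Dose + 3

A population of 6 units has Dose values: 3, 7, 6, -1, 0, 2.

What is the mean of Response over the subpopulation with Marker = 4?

10

Observing Marker=4 restricts to units where Marker's equation naturally yields 4: Dose ∈ {7, 6}. In that subpopulation Response = 10, 10, mean 10.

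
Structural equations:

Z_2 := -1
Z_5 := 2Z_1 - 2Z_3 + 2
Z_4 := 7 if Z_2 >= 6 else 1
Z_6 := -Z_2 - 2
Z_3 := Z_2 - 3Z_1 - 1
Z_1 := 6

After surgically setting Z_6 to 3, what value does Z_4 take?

do(Z_6=3) replaces the equation Z_6 := -Z_2 - 2 with the constant Z_6 = 3.
No directed path runs from Z_6 to Z_4, so Z_4 keeps its natural value.
Z_4 = 7 if Z_2 >= 6 else 1  [with Z_2=-1]  = 1

1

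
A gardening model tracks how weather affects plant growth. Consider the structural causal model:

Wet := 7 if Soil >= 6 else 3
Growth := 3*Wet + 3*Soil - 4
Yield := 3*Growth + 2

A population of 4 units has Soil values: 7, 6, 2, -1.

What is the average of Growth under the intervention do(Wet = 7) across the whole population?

Every unit gets Wet=7 under the intervention. Growth values become 38, 35, 23, 14; E[Growth|do(Wet=7)] = 27.5.

27.5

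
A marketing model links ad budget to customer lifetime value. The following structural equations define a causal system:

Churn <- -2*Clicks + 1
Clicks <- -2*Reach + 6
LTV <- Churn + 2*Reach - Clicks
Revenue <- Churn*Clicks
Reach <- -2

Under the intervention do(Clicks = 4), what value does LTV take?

do(Clicks=4) replaces the equation Clicks <- -2*Reach + 6 with the constant Clicks = 4.
Churn = -2*Clicks + 1  [with Clicks=4]  = -7
LTV = Churn + 2*Reach - Clicks  [with Churn=-7, Reach=-2, Clicks=4]  = -15

-15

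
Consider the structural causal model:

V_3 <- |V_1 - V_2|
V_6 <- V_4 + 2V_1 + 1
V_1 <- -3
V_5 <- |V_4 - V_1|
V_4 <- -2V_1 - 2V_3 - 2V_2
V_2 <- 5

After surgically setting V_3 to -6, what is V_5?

do(V_3=-6) replaces the equation V_3 <- |V_1 - V_2| with the constant V_3 = -6.
V_4 = -2V_1 - 2V_3 - 2V_2  [with V_1=-3, V_3=-6, V_2=5]  = 8
V_5 = |V_4 - V_1|  [with V_4=8, V_1=-3]  = 11

11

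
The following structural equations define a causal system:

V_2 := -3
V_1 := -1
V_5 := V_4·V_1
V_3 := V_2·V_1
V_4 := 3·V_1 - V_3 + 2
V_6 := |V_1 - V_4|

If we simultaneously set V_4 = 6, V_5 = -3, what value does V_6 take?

7

The joint intervention fixes V_4 = 6, V_5 = -3, removing each variable's own equation.
V_6 = |V_1 - V_4|  [with V_1=-1, V_4=6]  = 7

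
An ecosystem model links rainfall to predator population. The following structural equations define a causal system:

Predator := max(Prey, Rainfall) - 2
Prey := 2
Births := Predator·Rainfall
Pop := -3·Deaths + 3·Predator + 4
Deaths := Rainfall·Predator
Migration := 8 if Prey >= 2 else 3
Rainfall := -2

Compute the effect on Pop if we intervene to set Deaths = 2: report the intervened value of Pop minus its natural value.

Under do(Deaths=2), the mechanism Deaths := Rainfall·Predator is discarded; Deaths is fixed at 2.
Predator = max(Prey, Rainfall) - 2  [with Prey=2, Rainfall=-2]  = 0
Pop = -3·Deaths + 3·Predator + 4  [with Deaths=2, Predator=0]  = -2
Without intervention: Predator = max(Prey, Rainfall) - 2  [with Prey=2, Rainfall=-2]  = 0; Deaths = Rainfall·Predator  [with Rainfall=-2, Predator=0]  = 0; Pop = -3·Deaths + 3·Predator + 4  [with Deaths=0, Predator=0]  = 4.
Change = -2 − 4 = -6.

-6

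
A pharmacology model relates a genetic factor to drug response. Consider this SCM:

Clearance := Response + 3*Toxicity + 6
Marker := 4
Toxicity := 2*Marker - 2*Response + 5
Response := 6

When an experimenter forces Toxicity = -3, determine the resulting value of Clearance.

3

The intervention breaks the incoming arrows to Toxicity: Toxicity := 2*Marker - 2*Response + 5 no longer applies, and Toxicity = -3.
Clearance = Response + 3*Toxicity + 6  [with Response=6, Toxicity=-3]  = 3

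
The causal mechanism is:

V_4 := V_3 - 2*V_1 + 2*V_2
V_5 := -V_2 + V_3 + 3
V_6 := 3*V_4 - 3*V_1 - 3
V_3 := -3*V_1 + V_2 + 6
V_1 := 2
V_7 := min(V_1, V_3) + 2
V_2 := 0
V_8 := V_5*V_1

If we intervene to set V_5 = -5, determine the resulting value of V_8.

do(V_5=-5) replaces the equation V_5 := -V_2 + V_3 + 3 with the constant V_5 = -5.
V_8 = V_5*V_1  [with V_5=-5, V_1=2]  = -10

-10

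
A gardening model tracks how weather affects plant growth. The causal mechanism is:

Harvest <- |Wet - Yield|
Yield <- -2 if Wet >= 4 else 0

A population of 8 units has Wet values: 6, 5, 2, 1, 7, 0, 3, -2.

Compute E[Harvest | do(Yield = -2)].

do(Yield=-2) breaks Yield's dependence on Wet. With Yield=-2 fixed, Harvest across the units is 8, 7, 4, 3, 9, 2, 5, 0, mean 4.75.

4.75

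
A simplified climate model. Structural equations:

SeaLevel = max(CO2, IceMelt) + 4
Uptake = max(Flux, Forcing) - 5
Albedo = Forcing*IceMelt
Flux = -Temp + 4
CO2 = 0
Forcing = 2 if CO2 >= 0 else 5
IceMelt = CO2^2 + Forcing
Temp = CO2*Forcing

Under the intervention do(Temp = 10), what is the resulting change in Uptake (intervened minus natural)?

The intervention breaks the incoming arrows to Temp: Temp = CO2*Forcing no longer applies, and Temp = 10.
Forcing = 2 if CO2 >= 0 else 5  [with CO2=0]  = 2
Flux = -Temp + 4  [with Temp=10]  = -6
Uptake = max(Flux, Forcing) - 5  [with Flux=-6, Forcing=2]  = -3
Without intervention: Forcing = 2 if CO2 >= 0 else 5  [with CO2=0]  = 2; Temp = CO2*Forcing  [with CO2=0, Forcing=2]  = 0; Flux = -Temp + 4  [with Temp=0]  = 4; Uptake = max(Flux, Forcing) - 5  [with Flux=4, Forcing=2]  = -1.
Change = -3 − (-1) = -2.

-2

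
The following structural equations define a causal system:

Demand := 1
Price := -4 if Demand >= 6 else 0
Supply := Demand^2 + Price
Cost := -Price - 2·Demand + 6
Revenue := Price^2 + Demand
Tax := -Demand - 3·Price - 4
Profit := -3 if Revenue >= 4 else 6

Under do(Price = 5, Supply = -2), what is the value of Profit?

-3

Under do(Price = 5, Supply = -2), each intervened variable's structural equation is replaced by its fixed value.
Revenue = Price^2 + Demand  [with Price=5, Demand=1]  = 26
Profit = -3 if Revenue >= 4 else 6  [with Revenue=26]  = -3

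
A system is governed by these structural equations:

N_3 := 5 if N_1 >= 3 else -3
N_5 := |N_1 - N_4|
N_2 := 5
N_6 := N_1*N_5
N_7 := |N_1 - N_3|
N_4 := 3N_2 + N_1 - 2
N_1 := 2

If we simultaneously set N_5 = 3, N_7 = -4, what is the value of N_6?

Under do(N_5 = 3, N_7 = -4), each intervened variable's structural equation is replaced by its fixed value.
N_6 = N_1*N_5  [with N_1=2, N_5=3]  = 6

6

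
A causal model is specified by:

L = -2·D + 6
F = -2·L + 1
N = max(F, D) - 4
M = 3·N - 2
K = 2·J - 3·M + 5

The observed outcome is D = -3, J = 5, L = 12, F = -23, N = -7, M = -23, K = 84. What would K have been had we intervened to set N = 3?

-6

Under do(N=3), the mechanism N = max(F, D) - 4 is discarded; N is fixed at 3.
M = 3·N - 2  [with N=3]  = 7
K = 2·J - 3·M + 5  [with J=5, M=7]  = -6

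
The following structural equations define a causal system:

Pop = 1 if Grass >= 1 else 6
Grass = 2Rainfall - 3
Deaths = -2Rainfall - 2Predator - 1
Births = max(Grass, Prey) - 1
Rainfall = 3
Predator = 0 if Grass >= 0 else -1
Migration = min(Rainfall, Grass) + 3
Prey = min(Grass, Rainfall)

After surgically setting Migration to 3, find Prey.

Intervening sets Migration = 3 and removes its equation (Migration = min(Rainfall, Grass) + 3).
Prey is not downstream of the intervention, so its value is determined by the original equations.
Grass = 2Rainfall - 3  [with Rainfall=3]  = 3
Prey = min(Grass, Rainfall)  [with Grass=3, Rainfall=3]  = 3

3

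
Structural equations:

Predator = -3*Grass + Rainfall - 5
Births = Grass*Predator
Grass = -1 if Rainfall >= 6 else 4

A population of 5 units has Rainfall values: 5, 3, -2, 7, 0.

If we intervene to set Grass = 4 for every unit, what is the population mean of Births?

-57.6

Under do(Grass=4), Grass's equation is replaced by Grass=4 for every unit. Per-unit Births: -48, -56, -76, -40, -68. Mean = -57.6.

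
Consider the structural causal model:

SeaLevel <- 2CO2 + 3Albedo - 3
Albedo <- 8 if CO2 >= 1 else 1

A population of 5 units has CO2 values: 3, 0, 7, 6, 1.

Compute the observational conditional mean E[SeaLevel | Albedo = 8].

29.5

Observing Albedo=8 restricts to units where Albedo's equation naturally yields 8: CO2 ∈ {3, 7, 6, 1}. In that subpopulation SeaLevel = 27, 35, 33, 23, mean 29.5.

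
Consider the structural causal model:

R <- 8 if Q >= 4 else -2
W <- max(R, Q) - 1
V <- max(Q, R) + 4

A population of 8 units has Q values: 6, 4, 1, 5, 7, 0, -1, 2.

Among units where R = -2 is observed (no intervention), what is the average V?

4.5

Observing R=-2 restricts to units where R's equation naturally yields -2: Q ∈ {1, 0, -1, 2}. In that subpopulation V = 5, 4, 3, 6, mean 4.5.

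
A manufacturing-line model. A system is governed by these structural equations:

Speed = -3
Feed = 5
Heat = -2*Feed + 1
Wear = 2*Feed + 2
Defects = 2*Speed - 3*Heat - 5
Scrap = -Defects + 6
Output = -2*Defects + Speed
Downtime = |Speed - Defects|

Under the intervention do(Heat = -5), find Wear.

12

The intervention breaks the incoming arrows to Heat: Heat = -2*Feed + 1 no longer applies, and Heat = -5.
Wear is not downstream of the intervention, so its value is determined by the original equations.
Wear = 2*Feed + 2  [with Feed=5]  = 12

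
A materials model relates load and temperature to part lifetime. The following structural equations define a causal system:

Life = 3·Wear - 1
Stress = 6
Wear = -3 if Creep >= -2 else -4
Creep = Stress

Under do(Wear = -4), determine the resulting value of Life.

The intervention breaks the incoming arrows to Wear: Wear = -3 if Creep >= -2 else -4 no longer applies, and Wear = -4.
Life = 3·Wear - 1  [with Wear=-4]  = -13

-13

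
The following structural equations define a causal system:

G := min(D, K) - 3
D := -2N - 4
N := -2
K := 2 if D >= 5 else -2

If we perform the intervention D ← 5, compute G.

Under do(D=5), the mechanism D := -2N - 4 is discarded; D is fixed at 5.
K = 2 if D >= 5 else -2  [with D=5]  = 2
G = min(D, K) - 3  [with D=5, K=2]  = -1

-1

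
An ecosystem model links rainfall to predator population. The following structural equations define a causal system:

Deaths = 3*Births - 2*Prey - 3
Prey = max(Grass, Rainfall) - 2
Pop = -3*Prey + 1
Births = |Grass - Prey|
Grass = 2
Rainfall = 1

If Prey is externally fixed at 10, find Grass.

Under do(Prey=10), the mechanism Prey = max(Grass, Rainfall) - 2 is discarded; Prey is fixed at 10.
Since Grass is not a descendant of the intervened variable, it is unaffected.

2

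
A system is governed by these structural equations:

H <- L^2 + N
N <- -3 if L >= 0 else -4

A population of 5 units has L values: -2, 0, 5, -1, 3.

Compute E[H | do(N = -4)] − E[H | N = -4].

Every unit gets N=-4 under the intervention. H values become 0, -4, 21, -3, 5; E[H|do(N=-4)] = 3.8.
E[H|N=-4] averages over only the 2 units with N=-4 (L = -2, -1): H = 0, -3, mean -1.5.
Difference = 3.8 − (-1.5) = 5.3.

5.3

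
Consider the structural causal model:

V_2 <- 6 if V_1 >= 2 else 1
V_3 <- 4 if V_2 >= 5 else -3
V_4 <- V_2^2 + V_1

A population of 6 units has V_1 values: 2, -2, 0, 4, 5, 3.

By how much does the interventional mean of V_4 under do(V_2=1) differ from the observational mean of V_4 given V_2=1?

The intervention sets V_2=1 in all 6 units regardless of V_1. Recomputing V_4 per unit gives 3, -1, 1, 5, 6, 4; average 3.
Observing V_2=1 restricts to units where V_2's equation naturally yields 1: V_1 ∈ {-2, 0}. In that subpopulation V_4 = -1, 1, mean 0.
Difference = 3 − 0 = 3.

3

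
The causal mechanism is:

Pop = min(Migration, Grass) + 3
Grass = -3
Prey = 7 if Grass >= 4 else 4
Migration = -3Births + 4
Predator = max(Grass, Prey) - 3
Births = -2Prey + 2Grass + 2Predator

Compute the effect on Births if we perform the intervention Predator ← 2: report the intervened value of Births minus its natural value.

The intervention breaks the incoming arrows to Predator: Predator = max(Grass, Prey) - 3 no longer applies, and Predator = 2.
Prey = 7 if Grass >= 4 else 4  [with Grass=-3]  = 4
Births = -2Prey + 2Grass + 2Predator  [with Prey=4, Grass=-3, Predator=2]  = -10
Without intervention: Prey = 7 if Grass >= 4 else 4  [with Grass=-3]  = 4; Predator = max(Grass, Prey) - 3  [with Grass=-3, Prey=4]  = 1; Births = -2Prey + 2Grass + 2Predator  [with Prey=4, Grass=-3, Predator=1]  = -12.
Change = -10 − (-12) = 2.

2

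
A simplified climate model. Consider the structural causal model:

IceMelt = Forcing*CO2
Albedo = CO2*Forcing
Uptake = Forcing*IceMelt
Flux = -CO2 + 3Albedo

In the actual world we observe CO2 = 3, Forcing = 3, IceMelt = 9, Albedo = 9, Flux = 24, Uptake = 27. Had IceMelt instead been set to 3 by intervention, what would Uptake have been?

9

The intervention breaks the incoming arrows to IceMelt: IceMelt = Forcing*CO2 no longer applies, and IceMelt = 3.
Uptake = Forcing*IceMelt  [with Forcing=3, IceMelt=3]  = 9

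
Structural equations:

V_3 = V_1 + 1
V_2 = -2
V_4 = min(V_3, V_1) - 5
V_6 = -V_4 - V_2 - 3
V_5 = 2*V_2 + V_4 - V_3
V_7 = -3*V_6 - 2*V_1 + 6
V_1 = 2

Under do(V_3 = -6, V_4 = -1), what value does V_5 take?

1

Setting V_3 = -6, V_4 = -1 by intervention discards those variables' equations.
V_5 = 2*V_2 + V_4 - V_3  [with V_2=-2, V_4=-1, V_3=-6]  = 1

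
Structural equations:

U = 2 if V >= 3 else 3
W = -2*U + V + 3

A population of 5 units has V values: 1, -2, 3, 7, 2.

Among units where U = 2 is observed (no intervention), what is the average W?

Observing U=2 restricts to units where U's equation naturally yields 2: V ∈ {3, 7}. In that subpopulation W = 2, 6, mean 4.

4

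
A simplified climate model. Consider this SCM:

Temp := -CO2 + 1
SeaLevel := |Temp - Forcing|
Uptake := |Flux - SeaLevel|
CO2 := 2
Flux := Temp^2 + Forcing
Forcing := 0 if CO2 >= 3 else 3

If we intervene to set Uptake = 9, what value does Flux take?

do(Uptake=9) replaces the equation Uptake := |Flux - SeaLevel| with the constant Uptake = 9.
Since Flux is not a descendant of the intervened variable, it is unaffected.
Forcing = 0 if CO2 >= 3 else 3  [with CO2=2]  = 3
Temp = -CO2 + 1  [with CO2=2]  = -1
Flux = Temp^2 + Forcing  [with Temp=-1, Forcing=3]  = 4

4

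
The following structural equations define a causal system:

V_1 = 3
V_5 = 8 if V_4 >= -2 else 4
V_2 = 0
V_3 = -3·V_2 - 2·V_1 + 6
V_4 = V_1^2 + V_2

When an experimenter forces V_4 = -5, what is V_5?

4

Intervening sets V_4 = -5 and removes its equation (V_4 = V_1^2 + V_2).
V_5 = 8 if V_4 >= -2 else 4  [with V_4=-5]  = 4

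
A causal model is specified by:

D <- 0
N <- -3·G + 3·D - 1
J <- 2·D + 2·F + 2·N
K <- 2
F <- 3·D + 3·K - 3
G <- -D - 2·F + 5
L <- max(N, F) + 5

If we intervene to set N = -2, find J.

2

Under do(N=-2), the mechanism N <- -3·G + 3·D - 1 is discarded; N is fixed at -2.
F = 3·D + 3·K - 3  [with D=0, K=2]  = 3
J = 2·D + 2·F + 2·N  [with D=0, F=3, N=-2]  = 2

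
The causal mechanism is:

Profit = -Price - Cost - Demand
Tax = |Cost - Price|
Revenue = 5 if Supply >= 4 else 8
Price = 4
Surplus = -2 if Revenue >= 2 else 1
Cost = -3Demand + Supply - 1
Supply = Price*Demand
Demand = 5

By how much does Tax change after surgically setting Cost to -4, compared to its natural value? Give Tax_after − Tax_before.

Under do(Cost=-4), the mechanism Cost = -3Demand + Supply - 1 is discarded; Cost is fixed at -4.
Tax = |Cost - Price|  [with Cost=-4, Price=4]  = 8
Without intervention: Supply = Price*Demand  [with Price=4, Demand=5]  = 20; Cost = -3Demand + Supply - 1  [with Demand=5, Supply=20]  = 4; Tax = |Cost - Price|  [with Cost=4, Price=4]  = 0.
Change = 8 − 0 = 8.

8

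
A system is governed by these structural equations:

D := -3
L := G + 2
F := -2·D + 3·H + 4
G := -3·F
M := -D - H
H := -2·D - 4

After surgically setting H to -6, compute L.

do(H=-6) replaces the equation H := -2·D - 4 with the constant H = -6.
F = -2·D + 3·H + 4  [with D=-3, H=-6]  = -8
G = -3·F  [with F=-8]  = 24
L = G + 2  [with G=24]  = 26

26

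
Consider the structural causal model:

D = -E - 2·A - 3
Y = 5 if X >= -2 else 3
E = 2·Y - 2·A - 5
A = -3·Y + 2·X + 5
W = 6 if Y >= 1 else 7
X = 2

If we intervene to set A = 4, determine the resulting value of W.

6

The intervention breaks the incoming arrows to A: A = -3·Y + 2·X + 5 no longer applies, and A = 4.
No directed path runs from A to W, so W keeps its natural value.
Y = 5 if X >= -2 else 3  [with X=2]  = 5
W = 6 if Y >= 1 else 7  [with Y=5]  = 6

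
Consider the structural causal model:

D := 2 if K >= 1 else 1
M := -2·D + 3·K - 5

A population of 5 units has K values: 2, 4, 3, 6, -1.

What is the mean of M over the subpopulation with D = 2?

E[M|D=2] averages over only the 4 units with D=2 (K = 2, 4, 3, 6): M = -3, 3, 0, 9, mean 2.25.

2.25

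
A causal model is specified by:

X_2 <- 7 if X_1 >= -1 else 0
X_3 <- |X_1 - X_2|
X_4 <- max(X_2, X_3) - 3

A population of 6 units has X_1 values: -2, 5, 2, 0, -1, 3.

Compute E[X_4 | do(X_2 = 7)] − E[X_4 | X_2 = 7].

The intervention sets X_2=7 in all 6 units regardless of X_1. Recomputing X_4 per unit gives 6, 4, 4, 4, 5, 4; average 4.5.
Observing X_2=7 restricts to units where X_2's equation naturally yields 7: X_1 ∈ {5, 2, 0, -1, 3}. In that subpopulation X_4 = 4, 4, 4, 5, 4, mean 4.2.
Difference = 4.5 − 4.2 = 0.3.

0.3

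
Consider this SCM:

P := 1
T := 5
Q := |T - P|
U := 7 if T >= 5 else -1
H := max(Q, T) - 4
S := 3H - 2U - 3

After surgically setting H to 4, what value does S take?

-5

The intervention breaks the incoming arrows to H: H := max(Q, T) - 4 no longer applies, and H = 4.
U = 7 if T >= 5 else -1  [with T=5]  = 7
S = 3H - 2U - 3  [with H=4, U=7]  = -5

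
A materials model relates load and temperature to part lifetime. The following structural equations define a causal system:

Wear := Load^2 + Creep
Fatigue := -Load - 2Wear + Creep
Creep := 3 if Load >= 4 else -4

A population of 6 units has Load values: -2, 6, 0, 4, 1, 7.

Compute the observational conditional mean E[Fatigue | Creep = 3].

-76

Observing Creep=3 restricts to units where Creep's equation naturally yields 3: Load ∈ {6, 4, 7}. In that subpopulation Fatigue = -81, -39, -108, mean -76.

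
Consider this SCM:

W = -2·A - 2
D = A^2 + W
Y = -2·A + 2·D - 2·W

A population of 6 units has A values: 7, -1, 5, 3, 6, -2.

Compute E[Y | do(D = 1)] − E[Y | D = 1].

Every unit gets D=1 under the intervention. Y values become 20, 4, 16, 12, 18, 2; E[Y|do(D=1)] = 12.
Observing D=1 restricts to units where D's equation naturally yields 1: A ∈ {-1, 3}. In that subpopulation Y = 4, 12, mean 8.
Difference = 12 − 8 = 4.

4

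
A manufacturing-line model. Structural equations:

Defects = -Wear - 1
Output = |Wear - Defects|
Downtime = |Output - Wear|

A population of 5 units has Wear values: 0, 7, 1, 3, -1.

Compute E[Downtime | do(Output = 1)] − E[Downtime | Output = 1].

Under do(Output=1), Output's equation is replaced by Output=1 for every unit. Per-unit Downtime: 1, 6, 0, 2, 2. Mean = 2.2.
Conditioning on Output=1 selects the 2 unit(s) with Wear ∈ {0, -1}. Their Downtime values: 1, 2. Mean = 1.5.
Difference = 2.2 − 1.5 = 0.7.

0.7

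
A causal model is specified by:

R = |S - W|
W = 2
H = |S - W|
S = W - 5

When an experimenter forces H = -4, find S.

-3

The intervention breaks the incoming arrows to H: H = |S - W| no longer applies, and H = -4.
Since S is not a descendant of the intervened variable, it is unaffected.
S = W - 5  [with W=2]  = -3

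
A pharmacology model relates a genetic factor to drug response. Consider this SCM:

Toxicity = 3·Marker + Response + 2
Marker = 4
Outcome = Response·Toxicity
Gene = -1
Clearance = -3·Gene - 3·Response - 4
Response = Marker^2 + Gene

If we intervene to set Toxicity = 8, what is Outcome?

Under do(Toxicity=8), the mechanism Toxicity = 3·Marker + Response + 2 is discarded; Toxicity is fixed at 8.
Response = Marker^2 + Gene  [with Marker=4, Gene=-1]  = 15
Outcome = Response·Toxicity  [with Response=15, Toxicity=8]  = 120

120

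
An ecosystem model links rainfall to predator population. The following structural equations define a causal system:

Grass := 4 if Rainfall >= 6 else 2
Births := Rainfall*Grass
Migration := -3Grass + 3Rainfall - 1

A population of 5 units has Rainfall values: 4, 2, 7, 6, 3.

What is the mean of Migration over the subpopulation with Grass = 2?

2

Observing Grass=2 restricts to units where Grass's equation naturally yields 2: Rainfall ∈ {4, 2, 3}. In that subpopulation Migration = 5, -1, 2, mean 2.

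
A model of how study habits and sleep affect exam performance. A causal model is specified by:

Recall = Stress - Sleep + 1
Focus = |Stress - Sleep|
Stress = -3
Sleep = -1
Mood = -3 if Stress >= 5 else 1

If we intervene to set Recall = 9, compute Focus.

do(Recall=9) replaces the equation Recall = Stress - Sleep + 1 with the constant Recall = 9.
Focus is not downstream of the intervention, so its value is determined by the original equations.
Focus = |Stress - Sleep|  [with Stress=-3, Sleep=-1]  = 2

2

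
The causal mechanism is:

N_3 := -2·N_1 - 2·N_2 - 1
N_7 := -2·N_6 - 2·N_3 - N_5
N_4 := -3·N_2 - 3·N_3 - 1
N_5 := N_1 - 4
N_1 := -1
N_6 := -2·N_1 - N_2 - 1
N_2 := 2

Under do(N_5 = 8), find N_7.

Under do(N_5=8), the mechanism N_5 := N_1 - 4 is discarded; N_5 is fixed at 8.
N_3 = -2·N_1 - 2·N_2 - 1  [with N_1=-1, N_2=2]  = -3
N_6 = -2·N_1 - N_2 - 1  [with N_1=-1, N_2=2]  = -1
N_7 = -2·N_6 - 2·N_3 - N_5  [with N_6=-1, N_3=-3, N_5=8]  = 0

0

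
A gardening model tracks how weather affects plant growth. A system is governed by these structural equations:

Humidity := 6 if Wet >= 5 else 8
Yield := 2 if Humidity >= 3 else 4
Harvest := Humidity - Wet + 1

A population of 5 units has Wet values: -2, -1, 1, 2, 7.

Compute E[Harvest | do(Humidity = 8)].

7.6

do(Humidity=8) breaks Humidity's dependence on Wet. With Humidity=8 fixed, Harvest across the units is 11, 10, 8, 7, 2, mean 7.6.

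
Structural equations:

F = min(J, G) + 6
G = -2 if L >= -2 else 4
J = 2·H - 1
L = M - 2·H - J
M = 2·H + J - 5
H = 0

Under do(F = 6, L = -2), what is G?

Setting F = 6, L = -2 by intervention discards those variables' equations.
G = -2 if L >= -2 else 4  [with L=-2]  = -2

-2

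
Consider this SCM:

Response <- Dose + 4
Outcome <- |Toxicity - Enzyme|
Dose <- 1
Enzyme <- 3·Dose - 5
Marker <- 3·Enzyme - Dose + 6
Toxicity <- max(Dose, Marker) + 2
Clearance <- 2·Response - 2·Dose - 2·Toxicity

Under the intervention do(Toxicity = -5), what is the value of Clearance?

The intervention breaks the incoming arrows to Toxicity: Toxicity <- max(Dose, Marker) + 2 no longer applies, and Toxicity = -5.
Response = Dose + 4  [with Dose=1]  = 5
Clearance = 2·Response - 2·Dose - 2·Toxicity  [with Response=5, Dose=1, Toxicity=-5]  = 18

18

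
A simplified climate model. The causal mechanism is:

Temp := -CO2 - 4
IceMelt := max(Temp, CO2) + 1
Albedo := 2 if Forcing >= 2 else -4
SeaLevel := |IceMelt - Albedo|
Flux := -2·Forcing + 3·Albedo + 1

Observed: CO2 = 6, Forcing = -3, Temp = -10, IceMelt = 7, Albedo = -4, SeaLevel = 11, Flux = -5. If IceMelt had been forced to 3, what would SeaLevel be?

7

Under do(IceMelt=3), the mechanism IceMelt := max(Temp, CO2) + 1 is discarded; IceMelt is fixed at 3.
Albedo = 2 if Forcing >= 2 else -4  [with Forcing=-3]  = -4
SeaLevel = |IceMelt - Albedo|  [with IceMelt=3, Albedo=-4]  = 7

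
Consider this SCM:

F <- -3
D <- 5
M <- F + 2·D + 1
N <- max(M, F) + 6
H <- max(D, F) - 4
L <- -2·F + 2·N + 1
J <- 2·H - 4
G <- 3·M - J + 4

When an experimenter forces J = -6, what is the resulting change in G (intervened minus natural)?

4

do(J=-6) replaces the equation J <- 2·H - 4 with the constant J = -6.
M = F + 2·D + 1  [with F=-3, D=5]  = 8
G = 3·M - J + 4  [with M=8, J=-6]  = 34
Without intervention: M = F + 2·D + 1  [with F=-3, D=5]  = 8; H = max(D, F) - 4  [with D=5, F=-3]  = 1; J = 2·H - 4  [with H=1]  = -2; G = 3·M - J + 4  [with M=8, J=-2]  = 30.
Change = 34 − 30 = 4.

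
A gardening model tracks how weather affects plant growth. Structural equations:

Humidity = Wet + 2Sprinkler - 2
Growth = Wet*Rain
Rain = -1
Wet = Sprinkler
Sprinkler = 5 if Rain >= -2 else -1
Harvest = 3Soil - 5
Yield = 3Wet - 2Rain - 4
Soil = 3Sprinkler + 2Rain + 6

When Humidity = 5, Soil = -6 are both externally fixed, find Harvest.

-23

Setting Humidity = 5, Soil = -6 by intervention discards those variables' equations.
Harvest = 3Soil - 5  [with Soil=-6]  = -23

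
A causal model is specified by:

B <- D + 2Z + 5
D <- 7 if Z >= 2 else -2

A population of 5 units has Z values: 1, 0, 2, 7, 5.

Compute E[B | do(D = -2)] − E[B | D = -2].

Under do(D=-2), D's equation is replaced by D=-2 for every unit. Per-unit B: 5, 3, 7, 17, 13. Mean = 9.
Observing D=-2 restricts to units where D's equation naturally yields -2: Z ∈ {1, 0}. In that subpopulation B = 5, 3, mean 4.
Difference = 9 − 4 = 5.

5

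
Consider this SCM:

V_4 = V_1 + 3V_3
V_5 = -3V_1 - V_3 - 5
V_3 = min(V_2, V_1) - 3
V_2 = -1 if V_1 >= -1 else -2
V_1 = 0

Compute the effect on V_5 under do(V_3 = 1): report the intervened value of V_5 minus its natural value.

-5

do(V_3=1) replaces the equation V_3 = min(V_2, V_1) - 3 with the constant V_3 = 1.
V_5 = -3V_1 - V_3 - 5  [with V_1=0, V_3=1]  = -6
Without intervention: V_2 = -1 if V_1 >= -1 else -2  [with V_1=0]  = -1; V_3 = min(V_2, V_1) - 3  [with V_2=-1, V_1=0]  = -4; V_5 = -3V_1 - V_3 - 5  [with V_1=0, V_3=-4]  = -1.
Change = -6 − (-1) = -5.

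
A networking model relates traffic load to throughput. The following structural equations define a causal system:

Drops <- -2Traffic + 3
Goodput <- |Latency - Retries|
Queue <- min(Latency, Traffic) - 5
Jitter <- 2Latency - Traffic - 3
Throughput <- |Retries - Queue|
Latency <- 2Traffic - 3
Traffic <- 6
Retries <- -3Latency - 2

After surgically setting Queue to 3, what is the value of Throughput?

32

The intervention breaks the incoming arrows to Queue: Queue <- min(Latency, Traffic) - 5 no longer applies, and Queue = 3.
Latency = 2Traffic - 3  [with Traffic=6]  = 9
Retries = -3Latency - 2  [with Latency=9]  = -29
Throughput = |Retries - Queue|  [with Retries=-29, Queue=3]  = 32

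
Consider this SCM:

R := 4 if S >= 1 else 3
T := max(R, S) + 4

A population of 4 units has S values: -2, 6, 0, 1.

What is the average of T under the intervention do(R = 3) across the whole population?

7.75

do(R=3) breaks R's dependence on S. With R=3 fixed, T across the units is 7, 10, 7, 7, mean 7.75.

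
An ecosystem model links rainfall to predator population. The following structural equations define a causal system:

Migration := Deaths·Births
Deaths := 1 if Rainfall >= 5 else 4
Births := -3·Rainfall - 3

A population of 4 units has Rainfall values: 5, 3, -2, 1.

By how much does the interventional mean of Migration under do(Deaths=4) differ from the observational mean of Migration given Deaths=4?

The intervention sets Deaths=4 in all 4 units regardless of Rainfall. Recomputing Migration per unit gives -72, -48, 12, -24; average -33.
Observing Deaths=4 restricts to units where Deaths's equation naturally yields 4: Rainfall ∈ {3, -2, 1}. In that subpopulation Migration = -48, 12, -24, mean -20.
Difference = -33 − (-20) = -13.

-13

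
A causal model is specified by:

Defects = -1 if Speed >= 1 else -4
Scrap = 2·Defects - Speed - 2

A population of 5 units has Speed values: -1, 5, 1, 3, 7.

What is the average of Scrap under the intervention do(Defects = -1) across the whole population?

Every unit gets Defects=-1 under the intervention. Scrap values become -3, -9, -5, -7, -11; E[Scrap|do(Defects=-1)] = -7.

-7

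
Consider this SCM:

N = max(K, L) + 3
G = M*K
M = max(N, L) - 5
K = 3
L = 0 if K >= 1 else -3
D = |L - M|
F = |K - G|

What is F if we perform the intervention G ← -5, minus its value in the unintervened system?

Under do(G=-5), the mechanism G = M*K is discarded; G is fixed at -5.
F = |K - G|  [with K=3, G=-5]  = 8
Without intervention: L = 0 if K >= 1 else -3  [with K=3]  = 0; N = max(K, L) + 3  [with K=3, L=0]  = 6; M = max(N, L) - 5  [with N=6, L=0]  = 1; G = M*K  [with M=1, K=3]  = 3; F = |K - G|  [with K=3, G=3]  = 0.
Change = 8 − 0 = 8.

8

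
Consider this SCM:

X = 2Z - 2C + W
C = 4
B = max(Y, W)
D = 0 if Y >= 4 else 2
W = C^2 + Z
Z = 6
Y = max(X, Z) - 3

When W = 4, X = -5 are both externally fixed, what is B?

Under do(W = 4, X = -5), each intervened variable's structural equation is replaced by its fixed value.
Y = max(X, Z) - 3  [with X=-5, Z=6]  = 3
B = max(Y, W)  [with Y=3, W=4]  = 4

4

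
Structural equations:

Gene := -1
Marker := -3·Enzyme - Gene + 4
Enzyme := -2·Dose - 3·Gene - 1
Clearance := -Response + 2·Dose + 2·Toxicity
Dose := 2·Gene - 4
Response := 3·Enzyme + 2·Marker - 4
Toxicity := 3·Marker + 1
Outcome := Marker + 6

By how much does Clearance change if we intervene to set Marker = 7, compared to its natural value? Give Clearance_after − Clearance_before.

176

The intervention breaks the incoming arrows to Marker: Marker := -3·Enzyme - Gene + 4 no longer applies, and Marker = 7.
Dose = 2·Gene - 4  [with Gene=-1]  = -6
Enzyme = -2·Dose - 3·Gene - 1  [with Dose=-6, Gene=-1]  = 14
Response = 3·Enzyme + 2·Marker - 4  [with Enzyme=14, Marker=7]  = 52
Toxicity = 3·Marker + 1  [with Marker=7]  = 22
Clearance = -Response + 2·Dose + 2·Toxicity  [with Response=52, Dose=-6, Toxicity=22]  = -20
Without intervention: Dose = 2·Gene - 4  [with Gene=-1]  = -6; Enzyme = -2·Dose - 3·Gene - 1  [with Dose=-6, Gene=-1]  = 14; Marker = -3·Enzyme - Gene + 4  [with Enzyme=14, Gene=-1]  = -37; Response = 3·Enzyme + 2·Marker - 4  [with Enzyme=14, Marker=-37]  = -36; Toxicity = 3·Marker + 1  [with Marker=-37]  = -110; Clearance = -Response + 2·Dose + 2·Toxicity  [with Response=-36, Dose=-6, Toxicity=-110]  = -196.
Change = -20 − (-196) = 176.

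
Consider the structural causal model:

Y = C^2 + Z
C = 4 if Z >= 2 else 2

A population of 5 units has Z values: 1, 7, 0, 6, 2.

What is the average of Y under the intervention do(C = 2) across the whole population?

The intervention sets C=2 in all 5 units regardless of Z. Recomputing Y per unit gives 5, 11, 4, 10, 6; average 7.2.

7.2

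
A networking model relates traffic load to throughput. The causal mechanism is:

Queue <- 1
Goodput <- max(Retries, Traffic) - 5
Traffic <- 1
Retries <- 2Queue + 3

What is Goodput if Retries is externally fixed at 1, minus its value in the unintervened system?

The intervention breaks the incoming arrows to Retries: Retries <- 2Queue + 3 no longer applies, and Retries = 1.
Goodput = max(Retries, Traffic) - 5  [with Retries=1, Traffic=1]  = -4
Without intervention: Retries = 2Queue + 3  [with Queue=1]  = 5; Goodput = max(Retries, Traffic) - 5  [with Retries=5, Traffic=1]  = 0.
Change = -4 − 0 = -4.

-4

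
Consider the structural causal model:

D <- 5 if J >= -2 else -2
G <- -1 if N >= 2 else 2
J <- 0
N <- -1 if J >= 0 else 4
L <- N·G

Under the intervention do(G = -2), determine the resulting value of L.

2

Intervening sets G = -2 and removes its equation (G <- -1 if N >= 2 else 2).
N = -1 if J >= 0 else 4  [with J=0]  = -1
L = N·G  [with N=-1, G=-2]  = 2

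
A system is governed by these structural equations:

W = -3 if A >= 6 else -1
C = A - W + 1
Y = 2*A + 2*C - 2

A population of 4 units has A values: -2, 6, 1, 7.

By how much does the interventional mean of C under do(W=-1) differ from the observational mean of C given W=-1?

3.5

Under do(W=-1), W's equation is replaced by W=-1 for every unit. Per-unit C: 0, 8, 3, 9. Mean = 5.
Conditioning on W=-1 selects the 2 unit(s) with A ∈ {-2, 1}. Their C values: 0, 3. Mean = 1.5.
Difference = 5 − 1.5 = 3.5.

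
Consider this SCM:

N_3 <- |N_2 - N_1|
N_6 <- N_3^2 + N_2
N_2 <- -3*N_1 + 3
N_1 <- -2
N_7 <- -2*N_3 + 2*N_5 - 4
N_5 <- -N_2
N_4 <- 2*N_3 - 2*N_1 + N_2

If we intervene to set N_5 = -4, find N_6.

130

The intervention breaks the incoming arrows to N_5: N_5 <- -N_2 no longer applies, and N_5 = -4.
Since N_6 is not a descendant of the intervened variable, it is unaffected.
N_2 = -3*N_1 + 3  [with N_1=-2]  = 9
N_3 = |N_2 - N_1|  [with N_2=9, N_1=-2]  = 11
N_6 = N_3^2 + N_2  [with N_3=11, N_2=9]  = 130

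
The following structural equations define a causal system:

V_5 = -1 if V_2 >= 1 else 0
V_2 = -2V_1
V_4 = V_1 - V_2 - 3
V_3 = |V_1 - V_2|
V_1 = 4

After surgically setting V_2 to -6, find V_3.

The intervention breaks the incoming arrows to V_2: V_2 = -2V_1 no longer applies, and V_2 = -6.
V_3 = |V_1 - V_2|  [with V_1=4, V_2=-6]  = 10

10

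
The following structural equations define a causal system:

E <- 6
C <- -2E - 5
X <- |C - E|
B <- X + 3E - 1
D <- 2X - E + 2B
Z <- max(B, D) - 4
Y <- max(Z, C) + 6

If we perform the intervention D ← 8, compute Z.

The intervention breaks the incoming arrows to D: D <- 2X - E + 2B no longer applies, and D = 8.
C = -2E - 5  [with E=6]  = -17
X = |C - E|  [with C=-17, E=6]  = 23
B = X + 3E - 1  [with X=23, E=6]  = 40
Z = max(B, D) - 4  [with B=40, D=8]  = 36

36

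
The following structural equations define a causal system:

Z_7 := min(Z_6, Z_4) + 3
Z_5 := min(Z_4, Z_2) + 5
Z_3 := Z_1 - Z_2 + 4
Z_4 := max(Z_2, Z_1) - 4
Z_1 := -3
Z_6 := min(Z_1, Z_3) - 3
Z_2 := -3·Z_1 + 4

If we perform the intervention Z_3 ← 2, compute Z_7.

-3

The intervention breaks the incoming arrows to Z_3: Z_3 := Z_1 - Z_2 + 4 no longer applies, and Z_3 = 2.
Z_2 = -3·Z_1 + 4  [with Z_1=-3]  = 13
Z_4 = max(Z_2, Z_1) - 4  [with Z_2=13, Z_1=-3]  = 9
Z_6 = min(Z_1, Z_3) - 3  [with Z_1=-3, Z_3=2]  = -6
Z_7 = min(Z_6, Z_4) + 3  [with Z_6=-6, Z_4=9]  = -3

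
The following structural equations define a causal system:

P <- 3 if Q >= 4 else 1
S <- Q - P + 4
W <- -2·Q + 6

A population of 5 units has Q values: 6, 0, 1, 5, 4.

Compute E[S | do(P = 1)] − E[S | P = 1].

do(P=1) breaks P's dependence on Q. With P=1 fixed, S across the units is 9, 3, 4, 8, 7, mean 6.2.
Observing P=1 restricts to units where P's equation naturally yields 1: Q ∈ {0, 1}. In that subpopulation S = 3, 4, mean 3.5.
Difference = 6.2 − 3.5 = 2.7.

2.7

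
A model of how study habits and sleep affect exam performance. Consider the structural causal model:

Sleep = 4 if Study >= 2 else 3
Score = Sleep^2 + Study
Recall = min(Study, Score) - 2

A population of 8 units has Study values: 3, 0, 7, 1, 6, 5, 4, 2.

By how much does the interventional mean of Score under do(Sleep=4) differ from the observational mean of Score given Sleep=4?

do(Sleep=4) breaks Sleep's dependence on Study. With Sleep=4 fixed, Score across the units is 19, 16, 23, 17, 22, 21, 20, 18, mean 19.5.
E[Score|Sleep=4] averages over only the 6 units with Sleep=4 (Study = 3, 7, 6, 5, 4, 2): Score = 19, 23, 22, 21, 20, 18, mean 20.5.
Difference = 19.5 − 20.5 = -1.

-1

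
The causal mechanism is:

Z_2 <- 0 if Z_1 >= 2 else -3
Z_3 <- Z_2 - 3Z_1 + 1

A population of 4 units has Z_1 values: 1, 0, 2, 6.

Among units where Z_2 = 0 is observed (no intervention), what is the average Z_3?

Conditioning on Z_2=0 selects the 2 unit(s) with Z_1 ∈ {2, 6}. Their Z_3 values: -5, -17. Mean = -11.

-11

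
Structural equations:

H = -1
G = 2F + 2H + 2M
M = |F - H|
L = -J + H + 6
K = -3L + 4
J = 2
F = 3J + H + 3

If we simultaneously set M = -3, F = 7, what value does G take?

6

The joint intervention fixes M = -3, F = 7, removing each variable's own equation.
G = 2F + 2H + 2M  [with F=7, H=-1, M=-3]  = 6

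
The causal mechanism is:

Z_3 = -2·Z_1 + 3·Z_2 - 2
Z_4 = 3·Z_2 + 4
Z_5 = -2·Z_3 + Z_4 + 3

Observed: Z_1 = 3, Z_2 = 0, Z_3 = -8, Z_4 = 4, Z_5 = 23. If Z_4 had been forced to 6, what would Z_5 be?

25

Intervening sets Z_4 = 6 and removes its equation (Z_4 = 3·Z_2 + 4).
Z_3 = -2·Z_1 + 3·Z_2 - 2  [with Z_1=3, Z_2=0]  = -8
Z_5 = -2·Z_3 + Z_4 + 3  [with Z_3=-8, Z_4=6]  = 25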